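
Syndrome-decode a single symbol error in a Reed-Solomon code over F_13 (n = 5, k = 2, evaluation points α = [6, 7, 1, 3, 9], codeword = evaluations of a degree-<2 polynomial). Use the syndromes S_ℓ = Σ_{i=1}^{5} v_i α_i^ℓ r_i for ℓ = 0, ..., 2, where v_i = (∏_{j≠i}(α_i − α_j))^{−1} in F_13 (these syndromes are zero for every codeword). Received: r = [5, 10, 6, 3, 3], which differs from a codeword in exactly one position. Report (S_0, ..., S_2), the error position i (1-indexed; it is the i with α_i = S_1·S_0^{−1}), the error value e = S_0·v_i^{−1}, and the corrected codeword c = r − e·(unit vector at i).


S = (11, 8, 7), error at position 5, error magnitude e = 9, c = [5, 10, 6, 3, 7].

Step 1: column multipliers v_i = (∏_{j≠i}(α_i − α_j))^{−1} mod 13.
  i = 1 (α = 6): (6−7)(6−1)(6−3)(6−9) = (−1)·5·3·(−3) = 45 ≡ 6, so v_1 = 6^{−1} = 11 (mod 13).
  i = 2 (α = 7): (7−6)(7−1)(7−3)(7−9) = 1·6·4·(−2) = −48 ≡ 4, so v_2 = 4^{−1} = 10 (mod 13).
  i = 3 (α = 1): (1−6)(1−7)(1−3)(1−9) = (−5)·(−6)·(−2)·(−8) = 480 ≡ 12, so v_3 = 12^{−1} = 12 (mod 13).
  i = 4 (α = 3): (3−6)(3−7)(3−1)(3−9) = (−3)·(−4)·2·(−6) = −144 ≡ 12, so v_4 = 12^{−1} = 12 (mod 13).
  i = 5 (α = 9): (9−6)(9−7)(9−1)(9−3) = 3·2·8·6 = 288 ≡ 2, so v_5 = 2^{−1} = 7 (mod 13).
  v = [11, 10, 12, 12, 7].
Step 2: syndromes of r = [5, 10, 6, 3, 3] (all sums mod 13).
  S_0 = Σ v_i r_i = 11·5 + 10·10 + 12·6 + 12·3 + 7·3 = 284 ≡ 11.
  S_1 = Σ v_i α_i r_i = 11·6·5 + 10·7·10 + 12·1·6 + 12·3·3 + 7·9·3 = 1399 ≡ 8.
  α_i^2 mod 13 = [10, 10, 1, 9, 3].
  S_2 = Σ v_i α_i^2 r_i = 11·10·5 + 10·10·10 + 12·1·6 + 12·9·3 + 7·3·3 = 2009 ≡ 7.
  S = (11, 8, 7) ≠ 0, so r is not a codeword (an error is present).
Step 3: locate the error. For a single error e at position i, S_ℓ = v_i·e·α_i^ℓ, so α_err = S_1/S_0.
  S_0^{−1} = 11^{−1} = 6 (mod 13), so α_err = 8·6 = 48 ≡ 9 = α_5. Error position i = 5.
  Consistency check: S_2/S_1 = 7·5 = 35 ≡ 9 = α_err ✓ (single-error assumption holds).
Step 4: error magnitude e = S_0/v_5 = S_0·∏_{j≠5}(α_5 − α_j) = 11·2 = 22 ≡ 9 (mod 13).
Step 5: correct position 5: c_5 = r_5 − e = 3 − 9 ≡ 7 (mod 13). Hence c = [5, 10, 6, 3, 7].
  Check: interpolating c through the α_i gives m(x) = 1 + 5·x (degree < 2) with m(α_i) = c_i for every i, so c is indeed a codeword.


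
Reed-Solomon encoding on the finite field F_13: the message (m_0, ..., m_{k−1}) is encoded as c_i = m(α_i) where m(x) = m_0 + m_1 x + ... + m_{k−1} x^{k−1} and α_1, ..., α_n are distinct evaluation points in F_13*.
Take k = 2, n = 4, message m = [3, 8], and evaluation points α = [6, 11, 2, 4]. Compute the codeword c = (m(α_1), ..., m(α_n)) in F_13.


c = [12, 0, 6, 9]

Message polynomial: m(x) = 3 + 8·x (mod 13).
For each evaluation point α_i, compute m(α_i) mod 13:
  α_1 = 6: Horner steps 8 → 12, so m(6) = 12.
  α_2 = 11: Horner steps 8 → 0, so m(11) = 0.
  α_3 = 2: Horner steps 8 → 6, so m(2) = 6.
  α_4 = 4: Horner steps 8 → 9, so m(4) = 9.
Codeword c = [12, 0, 6, 9] ∈ F_13^4.


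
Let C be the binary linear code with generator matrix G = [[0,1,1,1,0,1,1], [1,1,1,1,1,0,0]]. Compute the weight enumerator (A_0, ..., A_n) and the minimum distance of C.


Weight distribution: A_0 = 1, A_4 = 1, A_5 = 2. Minimum distance d = 4.

Enumerate all 2^2 = 4 messages m ∈ F_2^2.
For each, compute codeword c = mG in F_2^7, then tally its weight.
  m = 00 → c = 0000000, weight = 0.
  m = 10 → c = 0111011, weight = 5.
  m = 01 → c = 1111100, weight = 5.
  m = 11 → c = 1000111, weight = 4.
Tally weights:
  weight 0: 1 codewords.
  weight 4: 1 codewords.
  weight 5: 2 codewords.
Minimum distance d = smallest w > 0 with A_w > 0 = 4.
Sanity: Σ A_w = 4 = 2^2 = 4 ✓.


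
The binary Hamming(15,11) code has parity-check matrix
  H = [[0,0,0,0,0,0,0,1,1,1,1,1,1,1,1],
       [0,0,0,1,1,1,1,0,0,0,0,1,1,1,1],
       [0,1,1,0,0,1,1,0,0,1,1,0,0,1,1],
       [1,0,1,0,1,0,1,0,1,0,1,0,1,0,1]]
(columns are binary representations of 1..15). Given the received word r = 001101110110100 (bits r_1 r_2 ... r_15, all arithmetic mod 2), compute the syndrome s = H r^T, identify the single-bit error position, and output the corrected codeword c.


s = (0, 0, 1, 0)^T, error position = 2, corrected codeword c = 011101110110100

Compute s = H r^T mod 2 one row at a time:
  s_1 = 1 + 0 + 1 + 1 + 0 + 1 + 0 + 0 = 4 ≡ 0 (mod 2).
  s_2 = 1 + 0 + 1 + 1 + 0 + 1 + 0 + 0 = 4 ≡ 0 (mod 2).
  s_3 = 0 + 1 + 1 + 1 + 1 + 1 + 0 + 0 = 5 ≡ 1 (mod 2).
  s_4 = 0 + 1 + 0 + 1 + 0 + 1 + 1 + 0 = 4 ≡ 0 (mod 2).
s = (0, 0, 1, 0)^T — this equals column 2 of H (binary 0010), so error is at position 2.
Correct: flip bit 2 of r = 001101110110100 to get c = 011101110110100.


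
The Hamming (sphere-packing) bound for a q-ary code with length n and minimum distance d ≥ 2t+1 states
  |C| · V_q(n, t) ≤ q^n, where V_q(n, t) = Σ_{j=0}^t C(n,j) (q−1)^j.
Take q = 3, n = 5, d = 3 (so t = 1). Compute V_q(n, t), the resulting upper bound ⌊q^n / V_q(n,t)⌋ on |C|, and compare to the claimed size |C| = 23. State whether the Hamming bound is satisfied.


V_q(n, t) = 11, q^n = 243, Hamming bound = 22, |C| = 23 > bound (violated).

Step 1: Compute V_q(n, t) = Σ_{j=0}^1 C(n, j) (q−1)^j.
  j = 0: C(5,0)·(2)^0 = 1·1 = 1.
  j = 1: C(5,1)·(2)^1 = 5·2 = 10.
  V_q(n, t) = 1 + 10 = 11.
Step 2: q^n = 3^5 = 243.
Step 3: Hamming bound ⌊q^n / V_q(n,t)⌋ = ⌊243/11⌋ = 22.
Step 4: Compare |C| = 23 to 22: violated.
The claimed |C| lies above the Hamming bound, so no 3-ary code of length 5 with d ≥ 3 can have 23 codewords.


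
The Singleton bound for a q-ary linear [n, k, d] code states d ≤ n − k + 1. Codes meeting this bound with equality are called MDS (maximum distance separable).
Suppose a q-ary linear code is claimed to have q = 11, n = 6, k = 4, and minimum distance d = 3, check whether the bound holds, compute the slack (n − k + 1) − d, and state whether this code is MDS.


Singleton RHS = n − k + 1 = 3, slack = 0, bound satisfied, MDS.

Singleton bound: d ≤ n − k + 1.
Here n = 6, k = 4, so n − k + 1 = 3.
Given d = 3, check d ≤ 3: YES.
Slack = (n − k + 1) − d = 0.
The code is MDS (slack = 0).
Description: the claimed parameters are [6, 4, 3]_11; such a code would be MDS (meets Singleton bound).


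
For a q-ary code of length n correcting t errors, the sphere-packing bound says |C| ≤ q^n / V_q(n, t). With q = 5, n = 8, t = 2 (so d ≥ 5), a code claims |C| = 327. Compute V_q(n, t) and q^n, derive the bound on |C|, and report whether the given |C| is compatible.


V_q(n, t) = 481, q^n = 390625, Hamming bound = 812, |C| = 327 ≤ bound (satisfied).

Step 1: Compute V_q(n, t) = Σ_{j=0}^2 C(n, j) (q−1)^j.
  j = 0: C(8,0)·(4)^0 = 1·1 = 1.
  j = 1: C(8,1)·(4)^1 = 8·4 = 32.
  j = 2: C(8,2)·(4)^2 = 28·16 = 448.
  V_q(n, t) = 1 + 32 + 448 = 481.
Step 2: q^n = 5^8 = 390625.
Step 3: Hamming bound ⌊q^n / V_q(n,t)⌋ = ⌊390625/481⌋ = 812.
Step 4: Compare |C| = 327 to 812: satisfied.
The claimed |C| lies below the Hamming bound.


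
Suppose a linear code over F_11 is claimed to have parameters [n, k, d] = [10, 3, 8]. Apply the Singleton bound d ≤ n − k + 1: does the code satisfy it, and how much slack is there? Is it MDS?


Singleton RHS = n − k + 1 = 8, slack = 0, bound satisfied, MDS.

Singleton bound: d ≤ n − k + 1.
Here n = 10, k = 3, so n − k + 1 = 8.
Given d = 8, check d ≤ 8: YES.
Slack = (n − k + 1) − d = 0.
The code is MDS (slack = 0).
Description: the claimed parameters are [10, 3, 8]_11; such a code would be MDS (meets Singleton bound).


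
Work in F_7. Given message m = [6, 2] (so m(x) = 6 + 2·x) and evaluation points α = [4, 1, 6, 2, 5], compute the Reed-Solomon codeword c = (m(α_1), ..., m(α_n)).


c = [0, 1, 4, 3, 2]

Message polynomial: m(x) = 6 + 2·x (mod 7).
For each evaluation point α_i, compute m(α_i) mod 7:
  α_1 = 4: Horner steps 2 → 0, so m(4) = 0.
  α_2 = 1: Horner steps 2 → 1, so m(1) = 1.
  α_3 = 6: Horner steps 2 → 4, so m(6) = 4.
  α_4 = 2: Horner steps 2 → 3, so m(2) = 3.
  α_5 = 5: Horner steps 2 → 2, so m(5) = 2.
Codeword c = [0, 1, 4, 3, 2] ∈ F_7^5.


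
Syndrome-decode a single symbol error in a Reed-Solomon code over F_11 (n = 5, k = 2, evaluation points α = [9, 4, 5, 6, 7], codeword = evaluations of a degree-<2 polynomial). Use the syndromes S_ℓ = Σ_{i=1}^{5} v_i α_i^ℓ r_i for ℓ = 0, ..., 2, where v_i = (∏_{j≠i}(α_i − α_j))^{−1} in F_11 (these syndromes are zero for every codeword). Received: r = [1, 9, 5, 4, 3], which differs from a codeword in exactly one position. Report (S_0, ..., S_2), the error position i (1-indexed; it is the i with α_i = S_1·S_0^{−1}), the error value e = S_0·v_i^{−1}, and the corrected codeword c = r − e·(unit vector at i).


S = (10, 7, 6), error at position 2, error magnitude e = 3, c = [1, 6, 5, 4, 3].

Step 1: column multipliers v_i = (∏_{j≠i}(α_i − α_j))^{−1} mod 11.
  i = 1 (α = 9): (9−4)(9−5)(9−6)(9−7) = 5·4·3·2 = 120 ≡ 10, so v_1 = 10^{−1} = 10 (mod 11).
  i = 2 (α = 4): (4−9)(4−5)(4−6)(4−7) = (−5)·(−1)·(−2)·(−3) = 30 ≡ 8, so v_2 = 8^{−1} = 7 (mod 11).
  i = 3 (α = 5): (5−9)(5−4)(5−6)(5−7) = (−4)·1·(−1)·(−2) = −8 ≡ 3, so v_3 = 3^{−1} = 4 (mod 11).
  i = 4 (α = 6): (6−9)(6−4)(6−5)(6−7) = (−3)·2·1·(−1) = 6 ≡ 6, so v_4 = 6^{−1} = 2 (mod 11).
  i = 5 (α = 7): (7−9)(7−4)(7−5)(7−6) = (−2)·3·2·1 = −12 ≡ 10, so v_5 = 10^{−1} = 10 (mod 11).
  v = [10, 7, 4, 2, 10].
Step 2: syndromes of r = [1, 9, 5, 4, 3] (all sums mod 11).
  S_0 = Σ v_i r_i = 10·1 + 7·9 + 4·5 + 2·4 + 10·3 = 131 ≡ 10.
  S_1 = Σ v_i α_i r_i = 10·9·1 + 7·4·9 + 4·5·5 + 2·6·4 + 10·7·3 = 700 ≡ 7.
  α_i^2 mod 11 = [4, 5, 3, 3, 5].
  S_2 = Σ v_i α_i^2 r_i = 10·4·1 + 7·5·9 + 4·3·5 + 2·3·4 + 10·5·3 = 589 ≡ 6.
  S = (10, 7, 6) ≠ 0, so r is not a codeword (an error is present).
Step 3: locate the error. For a single error e at position i, S_ℓ = v_i·e·α_i^ℓ, so α_err = S_1/S_0.
  S_0^{−1} = 10^{−1} = 10 (mod 11), so α_err = 7·10 = 70 ≡ 4 = α_2. Error position i = 2.
  Consistency check: S_2/S_1 = 6·8 = 48 ≡ 4 = α_err ✓ (single-error assumption holds).
Step 4: error magnitude e = S_0/v_2 = S_0·∏_{j≠2}(α_2 − α_j) = 10·8 = 80 ≡ 3 (mod 11).
Step 5: correct position 2: c_2 = r_2 − e = 9 − 3 ≡ 6 (mod 11). Hence c = [1, 6, 5, 4, 3].
  Check: interpolating c through the α_i gives m(x) = 10 + 10·x (degree < 2) with m(α_i) = c_i for every i, so c is indeed a codeword.


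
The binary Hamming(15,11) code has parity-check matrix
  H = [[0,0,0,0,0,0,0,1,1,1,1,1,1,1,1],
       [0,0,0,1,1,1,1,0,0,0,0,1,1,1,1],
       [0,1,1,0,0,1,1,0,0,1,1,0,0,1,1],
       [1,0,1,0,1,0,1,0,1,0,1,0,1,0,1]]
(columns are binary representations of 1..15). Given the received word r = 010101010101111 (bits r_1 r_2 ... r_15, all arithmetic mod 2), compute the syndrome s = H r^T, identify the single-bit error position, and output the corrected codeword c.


s = (0, 0, 1, 0)^T, error position = 2, corrected codeword c = 000101010101111

Compute s = H r^T mod 2 one row at a time:
  s_1 = 1 + 0 + 1 + 0 + 1 + 1 + 1 + 1 = 6 ≡ 0 (mod 2).
  s_2 = 1 + 0 + 1 + 0 + 1 + 1 + 1 + 1 = 6 ≡ 0 (mod 2).
  s_3 = 1 + 0 + 1 + 0 + 1 + 0 + 1 + 1 = 5 ≡ 1 (mod 2).
  s_4 = 0 + 0 + 0 + 0 + 0 + 0 + 1 + 1 = 2 ≡ 0 (mod 2).
s = (0, 0, 1, 0)^T — this equals column 2 of H (binary 0010), so error is at position 2.
Correct: flip bit 2 of r = 010101010101111 to get c = 000101010101111.


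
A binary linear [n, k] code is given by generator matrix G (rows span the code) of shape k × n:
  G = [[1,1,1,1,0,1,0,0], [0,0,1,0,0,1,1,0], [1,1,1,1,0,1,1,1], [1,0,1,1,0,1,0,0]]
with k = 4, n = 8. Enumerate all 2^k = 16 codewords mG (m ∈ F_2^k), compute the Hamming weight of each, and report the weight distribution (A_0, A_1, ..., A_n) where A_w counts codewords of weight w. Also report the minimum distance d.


Weight distribution: A_0 = 1, A_1 = 1, A_2 = 1, A_3 = 5, A_4 = 5, A_5 = 1, A_6 = 1, A_7 = 1. Minimum distance d = 1.

Enumerate all 2^4 = 16 messages m ∈ F_2^4.
For each, compute codeword c = mG in F_2^8, then tally its weight.
  m = 0000 → c = 00000000, weight = 0.
  m = 1000 → c = 11110100, weight = 5.
  m = 0100 → c = 00100110, weight = 3.
  m = 1100 → c = 11010010, weight = 4.
  m = 0010 → c = 11110111, weight = 7.
  m = 1010 → c = 00000011, weight = 2.
  m = 0110 → c = 11010001, weight = 4.
  m = 1110 → c = 00100101, weight = 3.
  m = 0001 → c = 10110100, weight = 4.
  m = 1001 → c = 01000000, weight = 1.
  m = 0101 → c = 10010010, weight = 3.
  m = 1101 → c = 01100110, weight = 4.
  m = 0011 → c = 01000011, weight = 3.
  m = 1011 → c = 10110111, weight = 6.
  m = 0111 → c = 01100101, weight = 4.
  m = 1111 → c = 10010001, weight = 3.
Tally weights:
  weight 0: 1 codewords.
  weight 1: 1 codewords.
  weight 2: 1 codewords.
  weight 3: 5 codewords.
  weight 4: 5 codewords.
  weight 5: 1 codewords.
  weight 6: 1 codewords.
  weight 7: 1 codewords.
Minimum distance d = smallest w > 0 with A_w > 0 = 1.
Sanity: Σ A_w = 16 = 2^4 = 16 ✓.


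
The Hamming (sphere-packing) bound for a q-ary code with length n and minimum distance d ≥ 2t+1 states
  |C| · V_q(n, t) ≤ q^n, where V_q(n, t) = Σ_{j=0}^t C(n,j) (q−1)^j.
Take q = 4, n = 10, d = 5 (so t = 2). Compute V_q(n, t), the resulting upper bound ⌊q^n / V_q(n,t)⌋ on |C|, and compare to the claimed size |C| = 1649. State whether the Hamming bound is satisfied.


V_q(n, t) = 436, q^n = 1048576, Hamming bound = 2404, |C| = 1649 ≤ bound (satisfied).

Step 1: Compute V_q(n, t) = Σ_{j=0}^2 C(n, j) (q−1)^j.
  j = 0: C(10,0)·(3)^0 = 1·1 = 1.
  j = 1: C(10,1)·(3)^1 = 10·3 = 30.
  j = 2: C(10,2)·(3)^2 = 45·9 = 405.
  V_q(n, t) = 1 + 30 + 405 = 436.
Step 2: q^n = 4^10 = 1048576.
Step 3: Hamming bound ⌊q^n / V_q(n,t)⌋ = ⌊1048576/436⌋ = 2404.
Step 4: Compare |C| = 1649 to 2404: satisfied.
The claimed |C| lies below the Hamming bound.


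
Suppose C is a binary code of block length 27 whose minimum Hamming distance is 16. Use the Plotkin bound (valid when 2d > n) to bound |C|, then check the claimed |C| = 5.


Plotkin bound M ≤ 6; given |C| = 5 ≤ bound (satisfied).

Check applicability: 2d = 32, n = 27.
2d − n = 5 > 0, so Plotkin applies.
Compute d/(2d−n) = 16/5 ≈ 3.2000.
⌊d/(2d−n)⌋ = 3.
Plotkin bound: M ≤ 2·3 = 6.
Given |C| = 5, check: satisfied.
This |C| is below the Plotkin bound.


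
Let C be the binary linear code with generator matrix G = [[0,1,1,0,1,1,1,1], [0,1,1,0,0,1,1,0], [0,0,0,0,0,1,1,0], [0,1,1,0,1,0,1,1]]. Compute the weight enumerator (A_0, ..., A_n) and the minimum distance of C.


Weight distribution: A_0 = 1, A_1 = 2, A_2 = 3, A_3 = 4, A_4 = 3, A_5 = 2, A_6 = 1. Minimum distance d = 1.

Enumerate all 2^4 = 16 messages m ∈ F_2^4.
For each, compute codeword c = mG in F_2^8, then tally its weight.
  m = 0000 → c = 00000000, weight = 0.
  m = 1000 → c = 01101111, weight = 6.
  m = 0100 → c = 01100110, weight = 4.
  m = 1100 → c = 00001001, weight = 2.
  m = 0010 → c = 00000110, weight = 2.
  m = 1010 → c = 01101001, weight = 4.
  m = 0110 → c = 01100000, weight = 2.
  m = 1110 → c = 00001111, weight = 4.
  m = 0001 → c = 01101011, weight = 5.
  m = 1001 → c = 00000100, weight = 1.
  m = 0101 → c = 00001101, weight = 3.
  m = 1101 → c = 01100010, weight = 3.
  m = 0011 → c = 01101101, weight = 5.
  m = 1011 → c = 00000010, weight = 1.
  m = 0111 → c = 00001011, weight = 3.
  m = 1111 → c = 01100100, weight = 3.
Tally weights:
  weight 0: 1 codewords.
  weight 1: 2 codewords.
  weight 2: 3 codewords.
  weight 3: 4 codewords.
  weight 4: 3 codewords.
  weight 5: 2 codewords.
  weight 6: 1 codewords.
Minimum distance d = smallest w > 0 with A_w > 0 = 1.
Sanity: Σ A_w = 16 = 2^4 = 16 ✓.


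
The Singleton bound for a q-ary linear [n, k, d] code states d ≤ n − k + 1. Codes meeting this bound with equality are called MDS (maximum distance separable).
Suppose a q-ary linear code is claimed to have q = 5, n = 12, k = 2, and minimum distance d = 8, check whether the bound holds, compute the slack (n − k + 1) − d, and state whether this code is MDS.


Singleton RHS = n − k + 1 = 11, slack = 3, bound satisfied, not MDS.

Singleton bound: d ≤ n − k + 1.
Here n = 12, k = 2, so n − k + 1 = 11.
Given d = 8, check d ≤ 11: YES.
Slack = (n − k + 1) − d = 3.
The code is NOT MDS (slack = 3 > 0).
Description: the claimed parameters are [12, 2, 8]_5; such a code would be non-MDS.


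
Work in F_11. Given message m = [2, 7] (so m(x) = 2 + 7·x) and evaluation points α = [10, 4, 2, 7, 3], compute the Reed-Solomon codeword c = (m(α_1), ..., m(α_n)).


c = [6, 8, 5, 7, 1]

Message polynomial: m(x) = 2 + 7·x (mod 11).
For each evaluation point α_i, compute m(α_i) mod 11:
  α_1 = 10: Horner steps 7 → 6, so m(10) = 6.
  α_2 = 4: Horner steps 7 → 8, so m(4) = 8.
  α_3 = 2: Horner steps 7 → 5, so m(2) = 5.
  α_4 = 7: Horner steps 7 → 7, so m(7) = 7.
  α_5 = 3: Horner steps 7 → 1, so m(3) = 1.
Codeword c = [6, 8, 5, 7, 1] ∈ F_11^5.


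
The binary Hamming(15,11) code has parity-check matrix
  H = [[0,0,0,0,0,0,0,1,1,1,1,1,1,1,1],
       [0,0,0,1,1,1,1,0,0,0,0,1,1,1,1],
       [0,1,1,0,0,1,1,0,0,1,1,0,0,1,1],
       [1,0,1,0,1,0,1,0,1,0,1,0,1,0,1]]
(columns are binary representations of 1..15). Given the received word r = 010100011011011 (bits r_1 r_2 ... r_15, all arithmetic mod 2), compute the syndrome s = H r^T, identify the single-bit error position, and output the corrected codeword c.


s = (0, 0, 0, 1)^T, error position = 1, corrected codeword c = 110100011011011

Compute s = H r^T mod 2 one row at a time:
  s_1 = 1 + 1 + 0 + 1 + 1 + 0 + 1 + 1 = 6 ≡ 0 (mod 2).
  s_2 = 1 + 0 + 0 + 0 + 1 + 0 + 1 + 1 = 4 ≡ 0 (mod 2).
  s_3 = 1 + 0 + 0 + 0 + 0 + 1 + 1 + 1 = 4 ≡ 0 (mod 2).
  s_4 = 0 + 0 + 0 + 0 + 1 + 1 + 0 + 1 = 3 ≡ 1 (mod 2).
s = (0, 0, 0, 1)^T — this equals column 1 of H (binary 0001), so error is at position 1.
Correct: flip bit 1 of r = 010100011011011 to get c = 110100011011011.


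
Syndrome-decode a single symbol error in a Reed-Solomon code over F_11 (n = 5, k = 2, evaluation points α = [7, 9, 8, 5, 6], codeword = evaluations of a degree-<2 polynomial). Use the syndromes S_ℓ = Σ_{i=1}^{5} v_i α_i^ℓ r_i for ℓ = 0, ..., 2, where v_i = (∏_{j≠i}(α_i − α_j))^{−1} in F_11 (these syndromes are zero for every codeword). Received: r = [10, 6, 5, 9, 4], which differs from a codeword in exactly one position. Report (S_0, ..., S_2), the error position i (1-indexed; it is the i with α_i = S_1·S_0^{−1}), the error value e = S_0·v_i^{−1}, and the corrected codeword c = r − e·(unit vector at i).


S = (3, 5, 1), error at position 2, error magnitude e = 6, c = [10, 0, 5, 9, 4].

Step 1: column multipliers v_i = (∏_{j≠i}(α_i − α_j))^{−1} mod 11.
  i = 1 (α = 7): (7−9)(7−8)(7−5)(7−6) = (−2)·(−1)·2·1 = 4 ≡ 4, so v_1 = 4^{−1} = 3 (mod 11).
  i = 2 (α = 9): (9−7)(9−8)(9−5)(9−6) = 2·1·4·3 = 24 ≡ 2, so v_2 = 2^{−1} = 6 (mod 11).
  i = 3 (α = 8): (8−7)(8−9)(8−5)(8−6) = 1·(−1)·3·2 = −6 ≡ 5, so v_3 = 5^{−1} = 9 (mod 11).
  i = 4 (α = 5): (5−7)(5−9)(5−8)(5−6) = (−2)·(−4)·(−3)·(−1) = 24 ≡ 2, so v_4 = 2^{−1} = 6 (mod 11).
  i = 5 (α = 6): (6−7)(6−9)(6−8)(6−5) = (−1)·(−3)·(−2)·1 = −6 ≡ 5, so v_5 = 5^{−1} = 9 (mod 11).
  v = [3, 6, 9, 6, 9].
Step 2: syndromes of r = [10, 6, 5, 9, 4] (all sums mod 11).
  S_0 = Σ v_i r_i = 3·10 + 6·6 + 9·5 + 6·9 + 9·4 = 201 ≡ 3.
  S_1 = Σ v_i α_i r_i = 3·7·10 + 6·9·6 + 9·8·5 + 6·5·9 + 9·6·4 = 1380 ≡ 5.
  α_i^2 mod 11 = [5, 4, 9, 3, 3].
  S_2 = Σ v_i α_i^2 r_i = 3·5·10 + 6·4·6 + 9·9·5 + 6·3·9 + 9·3·4 = 969 ≡ 1.
  S = (3, 5, 1) ≠ 0, so r is not a codeword (an error is present).
Step 3: locate the error. For a single error e at position i, S_ℓ = v_i·e·α_i^ℓ, so α_err = S_1/S_0.
  S_0^{−1} = 3^{−1} = 4 (mod 11), so α_err = 5·4 = 20 ≡ 9 = α_2. Error position i = 2.
  Consistency check: S_2/S_1 = 1·9 = 9 ≡ 9 = α_err ✓ (single-error assumption holds).
Step 4: error magnitude e = S_0/v_2 = S_0·∏_{j≠2}(α_2 − α_j) = 3·2 = 6 ≡ 6 (mod 11).
Step 5: correct position 2: c_2 = r_2 − e = 6 − 6 ≡ 0 (mod 11). Hence c = [10, 0, 5, 9, 4].
  Check: interpolating c through the α_i gives m(x) = 1 + 6·x (degree < 2) with m(α_i) = c_i for every i, so c is indeed a codeword.


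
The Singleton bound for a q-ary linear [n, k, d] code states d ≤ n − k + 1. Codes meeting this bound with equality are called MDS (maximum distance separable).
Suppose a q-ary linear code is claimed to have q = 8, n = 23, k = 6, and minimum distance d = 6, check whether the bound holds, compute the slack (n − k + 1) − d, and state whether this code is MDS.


Singleton RHS = n − k + 1 = 18, slack = 12, bound satisfied, not MDS.

Singleton bound: d ≤ n − k + 1.
Here n = 23, k = 6, so n − k + 1 = 18.
Given d = 6, check d ≤ 18: YES.
Slack = (n − k + 1) − d = 12.
The code is NOT MDS (slack = 12 > 0).
Description: the claimed parameters are [23, 6, 6]_8; such a code would be non-MDS.


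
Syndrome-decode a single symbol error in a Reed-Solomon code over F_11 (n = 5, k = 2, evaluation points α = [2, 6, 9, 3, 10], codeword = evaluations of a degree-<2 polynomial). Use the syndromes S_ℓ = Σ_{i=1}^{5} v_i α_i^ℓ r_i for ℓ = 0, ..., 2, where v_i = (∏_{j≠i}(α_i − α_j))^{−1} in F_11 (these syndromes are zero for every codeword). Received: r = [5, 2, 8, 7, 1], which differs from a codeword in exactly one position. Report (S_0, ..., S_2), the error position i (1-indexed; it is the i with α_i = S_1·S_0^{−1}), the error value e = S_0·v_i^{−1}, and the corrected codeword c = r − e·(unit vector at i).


S = (6, 5, 6), error at position 5, error magnitude e = 2, c = [5, 2, 8, 7, 10].

Step 1: column multipliers v_i = (∏_{j≠i}(α_i − α_j))^{−1} mod 11.
  i = 1 (α = 2): (2−6)(2−9)(2−3)(2−10) = (−4)·(−7)·(−1)·(−8) = 224 ≡ 4, so v_1 = 4^{−1} = 3 (mod 11).
  i = 2 (α = 6): (6−2)(6−9)(6−3)(6−10) = 4·(−3)·3·(−4) = 144 ≡ 1, so v_2 = 1^{−1} = 1 (mod 11).
  i = 3 (α = 9): (9−2)(9−6)(9−3)(9−10) = 7·3·6·(−1) = −126 ≡ 6, so v_3 = 6^{−1} = 2 (mod 11).
  i = 4 (α = 3): (3−2)(3−6)(3−9)(3−10) = 1·(−3)·(−6)·(−7) = −126 ≡ 6, so v_4 = 6^{−1} = 2 (mod 11).
  i = 5 (α = 10): (10−2)(10−6)(10−9)(10−3) = 8·4·1·7 = 224 ≡ 4, so v_5 = 4^{−1} = 3 (mod 11).
  v = [3, 1, 2, 2, 3].
Step 2: syndromes of r = [5, 2, 8, 7, 1] (all sums mod 11).
  S_0 = Σ v_i r_i = 3·5 + 1·2 + 2·8 + 2·7 + 3·1 = 50 ≡ 6.
  S_1 = Σ v_i α_i r_i = 3·2·5 + 1·6·2 + 2·9·8 + 2·3·7 + 3·10·1 = 258 ≡ 5.
  α_i^2 mod 11 = [4, 3, 4, 9, 1].
  S_2 = Σ v_i α_i^2 r_i = 3·4·5 + 1·3·2 + 2·4·8 + 2·9·7 + 3·1·1 = 259 ≡ 6.
  S = (6, 5, 6) ≠ 0, so r is not a codeword (an error is present).
Step 3: locate the error. For a single error e at position i, S_ℓ = v_i·e·α_i^ℓ, so α_err = S_1/S_0.
  S_0^{−1} = 6^{−1} = 2 (mod 11), so α_err = 5·2 = 10 ≡ 10 = α_5. Error position i = 5.
  Consistency check: S_2/S_1 = 6·9 = 54 ≡ 10 = α_err ✓ (single-error assumption holds).
Step 4: error magnitude e = S_0/v_5 = S_0·∏_{j≠5}(α_5 − α_j) = 6·4 = 24 ≡ 2 (mod 11).
Step 5: correct position 5: c_5 = r_5 − e = 1 − 2 ≡ 10 (mod 11). Hence c = [5, 2, 8, 7, 10].
  Check: interpolating c through the α_i gives m(x) = 1 + 2·x (degree < 2) with m(α_i) = c_i for every i, so c is indeed a codeword.


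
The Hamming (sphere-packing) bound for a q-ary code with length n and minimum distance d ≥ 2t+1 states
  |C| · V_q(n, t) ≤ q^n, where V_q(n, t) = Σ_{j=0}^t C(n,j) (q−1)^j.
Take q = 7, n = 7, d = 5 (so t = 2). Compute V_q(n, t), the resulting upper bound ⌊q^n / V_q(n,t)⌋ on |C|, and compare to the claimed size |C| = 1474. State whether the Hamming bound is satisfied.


V_q(n, t) = 799, q^n = 823543, Hamming bound = 1030, |C| = 1474 > bound (violated).

Step 1: Compute V_q(n, t) = Σ_{j=0}^2 C(n, j) (q−1)^j.
  j = 0: C(7,0)·(6)^0 = 1·1 = 1.
  j = 1: C(7,1)·(6)^1 = 7·6 = 42.
  j = 2: C(7,2)·(6)^2 = 21·36 = 756.
  V_q(n, t) = 1 + 42 + 756 = 799.
Step 2: q^n = 7^7 = 823543.
Step 3: Hamming bound ⌊q^n / V_q(n,t)⌋ = ⌊823543/799⌋ = 1030.
Step 4: Compare |C| = 1474 to 1030: violated.
The claimed |C| lies above the Hamming bound, so no 7-ary code of length 7 with d ≥ 5 can have 1474 codewords.


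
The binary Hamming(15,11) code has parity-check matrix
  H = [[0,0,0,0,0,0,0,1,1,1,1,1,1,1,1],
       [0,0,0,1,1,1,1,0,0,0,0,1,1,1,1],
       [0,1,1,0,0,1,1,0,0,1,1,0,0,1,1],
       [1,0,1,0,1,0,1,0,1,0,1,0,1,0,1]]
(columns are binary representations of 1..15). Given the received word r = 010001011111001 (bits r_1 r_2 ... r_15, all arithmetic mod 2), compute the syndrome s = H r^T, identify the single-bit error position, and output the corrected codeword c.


s = (0, 1, 1, 1)^T, error position = 7, corrected codeword c = 010001111111001

Compute s = H r^T mod 2 one row at a time:
  s_1 = 1 + 1 + 1 + 1 + 1 + 0 + 0 + 1 = 6 ≡ 0 (mod 2).
  s_2 = 0 + 0 + 1 + 0 + 1 + 0 + 0 + 1 = 3 ≡ 1 (mod 2).
  s_3 = 1 + 0 + 1 + 0 + 1 + 1 + 0 + 1 = 5 ≡ 1 (mod 2).
  s_4 = 0 + 0 + 0 + 0 + 1 + 1 + 0 + 1 = 3 ≡ 1 (mod 2).
s = (0, 1, 1, 1)^T — this equals column 7 of H (binary 0111), so error is at position 7.
Correct: flip bit 7 of r = 010001011111001 to get c = 010001111111001.


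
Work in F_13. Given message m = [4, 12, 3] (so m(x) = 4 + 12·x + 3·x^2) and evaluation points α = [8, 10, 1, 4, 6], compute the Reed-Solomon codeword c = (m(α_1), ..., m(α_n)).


c = [6, 8, 6, 9, 2]

Message polynomial: m(x) = 4 + 12·x + 3·x^2 (mod 13).
For each evaluation point α_i, compute m(α_i) mod 13:
  α_1 = 8: Horner steps 3 → 10 → 6, so m(8) = 6.
  α_2 = 10: Horner steps 3 → 3 → 8, so m(10) = 8.
  α_3 = 1: Horner steps 3 → 2 → 6, so m(1) = 6.
  α_4 = 4: Horner steps 3 → 11 → 9, so m(4) = 9.
  α_5 = 6: Horner steps 3 → 4 → 2, so m(6) = 2.
Codeword c = [6, 8, 6, 9, 2] ∈ F_13^5.


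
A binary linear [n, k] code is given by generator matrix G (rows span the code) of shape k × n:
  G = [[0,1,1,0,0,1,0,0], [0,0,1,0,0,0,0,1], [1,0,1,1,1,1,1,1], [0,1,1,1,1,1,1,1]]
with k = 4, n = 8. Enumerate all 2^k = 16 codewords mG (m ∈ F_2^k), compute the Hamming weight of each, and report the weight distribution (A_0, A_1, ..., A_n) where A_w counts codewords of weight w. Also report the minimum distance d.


Weight distribution: A_0 = 1, A_2 = 2, A_3 = 4, A_4 = 3, A_5 = 2, A_6 = 2, A_7 = 2. Minimum distance d = 2.

Enumerate all 2^4 = 16 messages m ∈ F_2^4.
For each, compute codeword c = mG in F_2^8, then tally its weight.
  m = 0000 → c = 00000000, weight = 0.
  m = 1000 → c = 01100100, weight = 3.
  m = 0100 → c = 00100001, weight = 2.
  m = 1100 → c = 01000101, weight = 3.
  m = 0010 → c = 10111111, weight = 7.
  m = 1010 → c = 11011011, weight = 6.
  m = 0110 → c = 10011110, weight = 5.
  m = 1110 → c = 11111010, weight = 6.
  m = 0001 → c = 01111111, weight = 7.
  m = 1001 → c = 00011011, weight = 4.
  m = 0101 → c = 01011110, weight = 5.
  m = 1101 → c = 00111010, weight = 4.
  m = 0011 → c = 11000000, weight = 2.
  m = 1011 → c = 10100100, weight = 3.
  m = 0111 → c = 11100001, weight = 4.
  m = 1111 → c = 10000101, weight = 3.
Tally weights:
  weight 0: 1 codewords.
  weight 2: 2 codewords.
  weight 3: 4 codewords.
  weight 4: 3 codewords.
  weight 5: 2 codewords.
  weight 6: 2 codewords.
  weight 7: 2 codewords.
Minimum distance d = smallest w > 0 with A_w > 0 = 2.
Sanity: Σ A_w = 16 = 2^4 = 16 ✓.


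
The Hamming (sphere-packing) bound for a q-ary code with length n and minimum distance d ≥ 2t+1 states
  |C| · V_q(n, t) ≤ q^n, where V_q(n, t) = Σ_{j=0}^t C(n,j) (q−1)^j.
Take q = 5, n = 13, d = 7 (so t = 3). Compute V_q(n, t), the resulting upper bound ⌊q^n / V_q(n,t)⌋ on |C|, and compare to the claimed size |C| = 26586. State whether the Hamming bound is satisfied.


V_q(n, t) = 19605, q^n = 1220703125, Hamming bound = 62264, |C| = 26586 ≤ bound (satisfied).

Step 1: Compute V_q(n, t) = Σ_{j=0}^3 C(n, j) (q−1)^j.
  j = 0: C(13,0)·(4)^0 = 1·1 = 1.
  j = 1: C(13,1)·(4)^1 = 13·4 = 52.
  j = 2: C(13,2)·(4)^2 = 78·16 = 1248.
  j = 3: C(13,3)·(4)^3 = 286·64 = 18304.
  V_q(n, t) = 1 + 52 + 1248 + 18304 = 19605.
Step 2: q^n = 5^13 = 1220703125.
Step 3: Hamming bound ⌊q^n / V_q(n,t)⌋ = ⌊1220703125/19605⌋ = 62264.
Step 4: Compare |C| = 26586 to 62264: satisfied.
The claimed |C| lies below the Hamming bound.


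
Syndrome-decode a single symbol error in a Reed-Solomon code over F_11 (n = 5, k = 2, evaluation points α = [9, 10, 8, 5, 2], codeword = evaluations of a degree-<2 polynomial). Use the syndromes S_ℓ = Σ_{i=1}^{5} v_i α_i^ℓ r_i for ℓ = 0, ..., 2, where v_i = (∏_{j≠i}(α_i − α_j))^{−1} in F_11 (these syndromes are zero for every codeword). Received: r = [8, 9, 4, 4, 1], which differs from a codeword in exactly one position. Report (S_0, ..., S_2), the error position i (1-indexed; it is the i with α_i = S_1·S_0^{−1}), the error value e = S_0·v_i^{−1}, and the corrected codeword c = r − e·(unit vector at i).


S = (10, 3, 2), error at position 3, error magnitude e = 8, c = [8, 9, 7, 4, 1].

Step 1: column multipliers v_i = (∏_{j≠i}(α_i − α_j))^{−1} mod 11.
  i = 1 (α = 9): (9−10)(9−8)(9−5)(9−2) = (−1)·1·4·7 = −28 ≡ 5, so v_1 = 5^{−1} = 9 (mod 11).
  i = 2 (α = 10): (10−9)(10−8)(10−5)(10−2) = 1·2·5·8 = 80 ≡ 3, so v_2 = 3^{−1} = 4 (mod 11).
  i = 3 (α = 8): (8−9)(8−10)(8−5)(8−2) = (−1)·(−2)·3·6 = 36 ≡ 3, so v_3 = 3^{−1} = 4 (mod 11).
  i = 4 (α = 5): (5−9)(5−10)(5−8)(5−2) = (−4)·(−5)·(−3)·3 = −180 ≡ 7, so v_4 = 7^{−1} = 8 (mod 11).
  i = 5 (α = 2): (2−9)(2−10)(2−8)(2−5) = (−7)·(−8)·(−6)·(−3) = 1008 ≡ 7, so v_5 = 7^{−1} = 8 (mod 11).
  v = [9, 4, 4, 8, 8].
Step 2: syndromes of r = [8, 9, 4, 4, 1] (all sums mod 11).
  S_0 = Σ v_i r_i = 9·8 + 4·9 + 4·4 + 8·4 + 8·1 = 164 ≡ 10.
  S_1 = Σ v_i α_i r_i = 9·9·8 + 4·10·9 + 4·8·4 + 8·5·4 + 8·2·1 = 1312 ≡ 3.
  α_i^2 mod 11 = [4, 1, 9, 3, 4].
  S_2 = Σ v_i α_i^2 r_i = 9·4·8 + 4·1·9 + 4·9·4 + 8·3·4 + 8·4·1 = 596 ≡ 2.
  S = (10, 3, 2) ≠ 0, so r is not a codeword (an error is present).
Step 3: locate the error. For a single error e at position i, S_ℓ = v_i·e·α_i^ℓ, so α_err = S_1/S_0.
  S_0^{−1} = 10^{−1} = 10 (mod 11), so α_err = 3·10 = 30 ≡ 8 = α_3. Error position i = 3.
  Consistency check: S_2/S_1 = 2·4 = 8 ≡ 8 = α_err ✓ (single-error assumption holds).
Step 4: error magnitude e = S_0/v_3 = S_0·∏_{j≠3}(α_3 − α_j) = 10·3 = 30 ≡ 8 (mod 11).
Step 5: correct position 3: c_3 = r_3 − e = 4 − 8 ≡ 7 (mod 11). Hence c = [8, 9, 7, 4, 1].
  Check: interpolating c through the α_i gives m(x) = 10 + 1·x (degree < 2) with m(α_i) = c_i for every i, so c is indeed a codeword.


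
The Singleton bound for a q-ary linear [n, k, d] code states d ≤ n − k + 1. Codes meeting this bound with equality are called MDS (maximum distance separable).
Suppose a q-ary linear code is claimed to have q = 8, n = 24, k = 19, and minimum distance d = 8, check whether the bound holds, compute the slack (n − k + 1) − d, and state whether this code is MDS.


Singleton RHS = n − k + 1 = 6, slack = -2, bound violated (no such code; not MDS).

Singleton bound: d ≤ n − k + 1.
Here n = 24, k = 19, so n − k + 1 = 6.
Given d = 8, check d ≤ 6: NO.
Slack = (n − k + 1) − d = -2.
The slack is negative: d = 8 exceeds n − k + 1 = 6 by 2, so the Singleton bound is violated and no linear [24, 19, 8]_8 code can exist. In particular it is not MDS (MDS requires d = n − k + 1 exactly).
Description: the claimed parameters are [24, 19, 8]_8; such a code would be impossible (violates the Singleton bound).


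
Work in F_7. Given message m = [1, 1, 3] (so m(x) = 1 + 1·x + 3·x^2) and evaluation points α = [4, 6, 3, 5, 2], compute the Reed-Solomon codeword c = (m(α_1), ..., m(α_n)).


c = [4, 3, 3, 4, 1]

Message polynomial: m(x) = 1 + 1·x + 3·x^2 (mod 7).
For each evaluation point α_i, compute m(α_i) mod 7:
  α_1 = 4: Horner steps 3 → 6 → 4, so m(4) = 4.
  α_2 = 6: Horner steps 3 → 5 → 3, so m(6) = 3.
  α_3 = 3: Horner steps 3 → 3 → 3, so m(3) = 3.
  α_4 = 5: Horner steps 3 → 2 → 4, so m(5) = 4.
  α_5 = 2: Horner steps 3 → 0 → 1, so m(2) = 1.
Codeword c = [4, 3, 3, 4, 1] ∈ F_7^5.


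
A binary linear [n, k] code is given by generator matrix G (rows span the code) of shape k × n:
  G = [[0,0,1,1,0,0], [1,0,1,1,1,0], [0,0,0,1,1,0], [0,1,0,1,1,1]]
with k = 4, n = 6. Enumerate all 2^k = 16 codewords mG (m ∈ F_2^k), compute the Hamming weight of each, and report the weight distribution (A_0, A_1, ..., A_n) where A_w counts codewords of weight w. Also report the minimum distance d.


Weight distribution: A_0 = 1, A_2 = 7, A_4 = 7, A_6 = 1. Minimum distance d = 2.

Enumerate all 2^4 = 16 messages m ∈ F_2^4.
For each, compute codeword c = mG in F_2^6, then tally its weight.
  m = 0000 → c = 000000, weight = 0.
  m = 1000 → c = 001100, weight = 2.
  m = 0100 → c = 101110, weight = 4.
  m = 1100 → c = 100010, weight = 2.
  m = 0010 → c = 000110, weight = 2.
  m = 1010 → c = 001010, weight = 2.
  m = 0110 → c = 101000, weight = 2.
  m = 1110 → c = 100100, weight = 2.
  m = 0001 → c = 010111, weight = 4.
  m = 1001 → c = 011011, weight = 4.
  m = 0101 → c = 111001, weight = 4.
  m = 1101 → c = 110101, weight = 4.
  m = 0011 → c = 010001, weight = 2.
  m = 1011 → c = 011101, weight = 4.
  m = 0111 → c = 111111, weight = 6.
  m = 1111 → c = 110011, weight = 4.
Tally weights:
  weight 0: 1 codewords.
  weight 2: 7 codewords.
  weight 4: 7 codewords.
  weight 6: 1 codewords.
Minimum distance d = smallest w > 0 with A_w > 0 = 2.
Sanity: Σ A_w = 16 = 2^4 = 16 ✓.


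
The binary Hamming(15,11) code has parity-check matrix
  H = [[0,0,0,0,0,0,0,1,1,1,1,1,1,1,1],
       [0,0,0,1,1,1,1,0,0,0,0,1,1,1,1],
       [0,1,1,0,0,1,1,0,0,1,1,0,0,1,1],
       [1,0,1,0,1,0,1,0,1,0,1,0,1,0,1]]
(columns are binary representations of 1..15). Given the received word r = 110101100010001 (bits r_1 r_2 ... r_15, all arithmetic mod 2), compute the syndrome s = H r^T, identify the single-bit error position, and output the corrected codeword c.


s = (0, 0, 1, 0)^T, error position = 2, corrected codeword c = 100101100010001

Compute s = H r^T mod 2 one row at a time:
  s_1 = 0 + 0 + 0 + 1 + 0 + 0 + 0 + 1 = 2 ≡ 0 (mod 2).
  s_2 = 1 + 0 + 1 + 1 + 0 + 0 + 0 + 1 = 4 ≡ 0 (mod 2).
  s_3 = 1 + 0 + 1 + 1 + 0 + 1 + 0 + 1 = 5 ≡ 1 (mod 2).
  s_4 = 1 + 0 + 0 + 1 + 0 + 1 + 0 + 1 = 4 ≡ 0 (mod 2).
s = (0, 0, 1, 0)^T — this equals column 2 of H (binary 0010), so error is at position 2.
Correct: flip bit 2 of r = 110101100010001 to get c = 100101100010001.


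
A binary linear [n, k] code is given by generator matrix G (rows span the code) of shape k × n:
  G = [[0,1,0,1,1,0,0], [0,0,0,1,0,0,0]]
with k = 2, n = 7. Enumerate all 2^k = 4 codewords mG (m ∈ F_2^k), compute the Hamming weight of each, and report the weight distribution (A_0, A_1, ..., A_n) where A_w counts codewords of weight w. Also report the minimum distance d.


Weight distribution: A_0 = 1, A_1 = 1, A_2 = 1, A_3 = 1. Minimum distance d = 1.

Enumerate all 2^2 = 4 messages m ∈ F_2^2.
For each, compute codeword c = mG in F_2^7, then tally its weight.
  m = 00 → c = 0000000, weight = 0.
  m = 10 → c = 0101100, weight = 3.
  m = 01 → c = 0001000, weight = 1.
  m = 11 → c = 0100100, weight = 2.
Tally weights:
  weight 0: 1 codewords.
  weight 1: 1 codewords.
  weight 2: 1 codewords.
  weight 3: 1 codewords.
Minimum distance d = smallest w > 0 with A_w > 0 = 1.
Sanity: Σ A_w = 4 = 2^2 = 4 ✓.


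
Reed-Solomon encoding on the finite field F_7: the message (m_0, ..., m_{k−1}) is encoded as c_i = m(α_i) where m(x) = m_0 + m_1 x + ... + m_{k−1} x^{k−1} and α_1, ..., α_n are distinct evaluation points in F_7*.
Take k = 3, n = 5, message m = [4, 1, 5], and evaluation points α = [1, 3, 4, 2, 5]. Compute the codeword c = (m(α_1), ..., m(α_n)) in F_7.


c = [3, 3, 4, 5, 1]

Message polynomial: m(x) = 4 + 1·x + 5·x^2 (mod 7).
For each evaluation point α_i, compute m(α_i) mod 7:
  α_1 = 1: Horner steps 5 → 6 → 3, so m(1) = 3.
  α_2 = 3: Horner steps 5 → 2 → 3, so m(3) = 3.
  α_3 = 4: Horner steps 5 → 0 → 4, so m(4) = 4.
  α_4 = 2: Horner steps 5 → 4 → 5, so m(2) = 5.
  α_5 = 5: Horner steps 5 → 5 → 1, so m(5) = 1.
Codeword c = [3, 3, 4, 5, 1] ∈ F_7^5.


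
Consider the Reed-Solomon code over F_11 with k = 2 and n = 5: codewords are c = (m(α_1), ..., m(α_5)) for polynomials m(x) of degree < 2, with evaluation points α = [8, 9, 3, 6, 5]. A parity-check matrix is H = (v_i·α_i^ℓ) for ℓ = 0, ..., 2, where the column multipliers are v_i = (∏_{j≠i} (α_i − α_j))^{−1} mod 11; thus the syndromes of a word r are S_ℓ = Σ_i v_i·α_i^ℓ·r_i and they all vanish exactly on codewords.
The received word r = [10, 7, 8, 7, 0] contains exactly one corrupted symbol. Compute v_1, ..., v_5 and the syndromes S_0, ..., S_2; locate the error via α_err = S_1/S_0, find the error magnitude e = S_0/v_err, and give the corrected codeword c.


S = (2, 7, 8), error at position 2, error magnitude e = 1, c = [10, 6, 8, 7, 0].

Step 1: column multipliers v_i = (∏_{j≠i}(α_i − α_j))^{−1} mod 11.
  i = 1 (α = 8): (8−9)(8−3)(8−6)(8−5) = (−1)·5·2·3 = −30 ≡ 3, so v_1 = 3^{−1} = 4 (mod 11).
  i = 2 (α = 9): (9−8)(9−3)(9−6)(9−5) = 1·6·3·4 = 72 ≡ 6, so v_2 = 6^{−1} = 2 (mod 11).
  i = 3 (α = 3): (3−8)(3−9)(3−6)(3−5) = (−5)·(−6)·(−3)·(−2) = 180 ≡ 4, so v_3 = 4^{−1} = 3 (mod 11).
  i = 4 (α = 6): (6−8)(6−9)(6−3)(6−5) = (−2)·(−3)·3·1 = 18 ≡ 7, so v_4 = 7^{−1} = 8 (mod 11).
  i = 5 (α = 5): (5−8)(5−9)(5−3)(5−6) = (−3)·(−4)·2·(−1) = −24 ≡ 9, so v_5 = 9^{−1} = 5 (mod 11).
  v = [4, 2, 3, 8, 5].
Step 2: syndromes of r = [10, 7, 8, 7, 0] (all sums mod 11).
  S_0 = Σ v_i r_i = 4·10 + 2·7 + 3·8 + 8·7 + 5·0 = 134 ≡ 2.
  S_1 = Σ v_i α_i r_i = 4·8·10 + 2·9·7 + 3·3·8 + 8·6·7 + 5·5·0 = 854 ≡ 7.
  α_i^2 mod 11 = [9, 4, 9, 3, 3].
  S_2 = Σ v_i α_i^2 r_i = 4·9·10 + 2·4·7 + 3·9·8 + 8·3·7 + 5·3·0 = 800 ≡ 8.
  S = (2, 7, 8) ≠ 0, so r is not a codeword (an error is present).
Step 3: locate the error. For a single error e at position i, S_ℓ = v_i·e·α_i^ℓ, so α_err = S_1/S_0.
  S_0^{−1} = 2^{−1} = 6 (mod 11), so α_err = 7·6 = 42 ≡ 9 = α_2. Error position i = 2.
  Consistency check: S_2/S_1 = 8·8 = 64 ≡ 9 = α_err ✓ (single-error assumption holds).
Step 4: error magnitude e = S_0/v_2 = S_0·∏_{j≠2}(α_2 − α_j) = 2·6 = 12 ≡ 1 (mod 11).
Step 5: correct position 2: c_2 = r_2 − e = 7 − 1 ≡ 6 (mod 11). Hence c = [10, 6, 8, 7, 0].
  Check: interpolating c through the α_i gives m(x) = 9 + 7·x (degree < 2) with m(α_i) = c_i for every i, so c is indeed a codeword.


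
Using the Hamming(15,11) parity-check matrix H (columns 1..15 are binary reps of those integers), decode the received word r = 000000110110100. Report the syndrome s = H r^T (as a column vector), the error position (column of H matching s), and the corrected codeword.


s = (0, 0, 1, 1)^T, error position = 3, corrected codeword c = 001000110110100

Compute s = H r^T mod 2 one row at a time:
  s_1 = 1 + 0 + 1 + 1 + 0 + 1 + 0 + 0 = 4 ≡ 0 (mod 2).
  s_2 = 0 + 0 + 0 + 1 + 0 + 1 + 0 + 0 = 2 ≡ 0 (mod 2).
  s_3 = 0 + 0 + 0 + 1 + 1 + 1 + 0 + 0 = 3 ≡ 1 (mod 2).
  s_4 = 0 + 0 + 0 + 1 + 0 + 1 + 1 + 0 = 3 ≡ 1 (mod 2).
s = (0, 0, 1, 1)^T — this equals column 3 of H (binary 0011), so error is at position 3.
Correct: flip bit 3 of r = 000000110110100 to get c = 001000110110100.
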